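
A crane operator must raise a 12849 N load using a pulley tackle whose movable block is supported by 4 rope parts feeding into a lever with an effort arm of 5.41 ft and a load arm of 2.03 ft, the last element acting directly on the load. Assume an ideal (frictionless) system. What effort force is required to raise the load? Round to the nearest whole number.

1205 N

Block-and-tackle MA = number of supporting rope parts = 4.
Lever MA = effort arm / load arm = 5.41/2.03 = 2.665.
Combined ideal MA = 4 × 2.665 = 10.66.
Effort = load / MA = 12849 / 10.66 = 1205.3 N.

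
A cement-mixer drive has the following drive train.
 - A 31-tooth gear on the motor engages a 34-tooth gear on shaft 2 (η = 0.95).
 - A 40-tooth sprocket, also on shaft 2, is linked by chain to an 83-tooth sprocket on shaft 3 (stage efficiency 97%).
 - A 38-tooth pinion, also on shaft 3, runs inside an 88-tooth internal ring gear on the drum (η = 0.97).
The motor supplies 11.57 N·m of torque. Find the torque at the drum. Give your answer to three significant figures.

Gear mesh: ratio = 34/31 = 1.0968; torque at shaft 2 = 11.57 × 1.0968 × 0.95 = 12.055 N·m.
Chain: ratio = 83/40 = 2.075; torque at shaft 3 = 12.055 × 2.075 × 0.97 = 24.264 N·m.
Internal gear: ratio = 88/38 = 2.3158; torque at the drum = 24.264 × 2.3158 × 0.97 = 54.505 N·m.

54.5 N·m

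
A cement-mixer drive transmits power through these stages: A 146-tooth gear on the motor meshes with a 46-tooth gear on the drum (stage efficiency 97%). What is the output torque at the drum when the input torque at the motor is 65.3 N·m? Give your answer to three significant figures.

Gear mesh: ratio = 46/146 = 0.31507; torque at the drum = 65.3 × 0.31507 × 0.97 = 19.957 N·m.

20.0 N·m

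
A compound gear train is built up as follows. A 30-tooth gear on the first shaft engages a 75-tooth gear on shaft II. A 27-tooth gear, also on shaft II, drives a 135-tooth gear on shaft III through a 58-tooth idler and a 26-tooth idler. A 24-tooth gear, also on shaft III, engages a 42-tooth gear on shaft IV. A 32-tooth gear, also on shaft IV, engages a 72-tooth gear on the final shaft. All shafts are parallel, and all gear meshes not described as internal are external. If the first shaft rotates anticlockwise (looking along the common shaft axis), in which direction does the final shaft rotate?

anticlockwise

the first shaft → shaft II: external mesh, 1 reversal → CW.
shaft II → shaft III: driver → idler → idler → driven is 3 external meshes, 3 reversals → CCW.
shaft III → shaft IV: external mesh, 1 reversal → CW.
shaft IV → the final shaft: external mesh, 1 reversal → CCW.
6 reversals in total — an even number — so the final shaft turns the same way as the first shaft.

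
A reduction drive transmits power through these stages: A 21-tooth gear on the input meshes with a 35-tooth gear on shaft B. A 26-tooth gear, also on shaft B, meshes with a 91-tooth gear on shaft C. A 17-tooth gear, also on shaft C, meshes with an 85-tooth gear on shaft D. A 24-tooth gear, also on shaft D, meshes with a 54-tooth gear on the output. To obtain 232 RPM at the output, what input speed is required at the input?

Overall ratio R = 1.6667 × 3.5 × 5 × 2.25 = 65.625.
Required input speed = output speed × R = 232 × 65.625 = 15225 RPM.

15225 RPM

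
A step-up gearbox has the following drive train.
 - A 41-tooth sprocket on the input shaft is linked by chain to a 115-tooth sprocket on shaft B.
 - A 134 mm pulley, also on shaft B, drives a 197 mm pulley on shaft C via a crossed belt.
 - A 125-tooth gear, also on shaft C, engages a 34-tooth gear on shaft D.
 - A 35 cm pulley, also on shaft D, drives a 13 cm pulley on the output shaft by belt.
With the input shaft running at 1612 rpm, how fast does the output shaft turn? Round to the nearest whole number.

3869 rpm

the input shaft → shaft B (chain, 115/41): 1612 ÷ 2.8049 = 574.71 rpm
shaft B → shaft C (belt, 197/134): 574.71 ÷ 1.4701 = 390.92 rpm
shaft C → shaft D (gear mesh, 34/125): 390.92 ÷ 0.272 = 1437.2 rpm
shaft D → the output shaft (belt, 13/35): 1437.2 ÷ 0.37143 = 3869.4 rpm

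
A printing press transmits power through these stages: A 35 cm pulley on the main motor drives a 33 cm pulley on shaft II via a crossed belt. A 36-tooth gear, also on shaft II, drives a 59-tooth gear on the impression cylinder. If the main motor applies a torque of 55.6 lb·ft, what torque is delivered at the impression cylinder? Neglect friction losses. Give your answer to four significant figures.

After the belt (33/35): 55.6 × 0.94286 = 52.423 lb·ft
After the gear mesh (59/36): 52.423 × 1.6389 = 85.915 lb·ft

85.92 lb·ft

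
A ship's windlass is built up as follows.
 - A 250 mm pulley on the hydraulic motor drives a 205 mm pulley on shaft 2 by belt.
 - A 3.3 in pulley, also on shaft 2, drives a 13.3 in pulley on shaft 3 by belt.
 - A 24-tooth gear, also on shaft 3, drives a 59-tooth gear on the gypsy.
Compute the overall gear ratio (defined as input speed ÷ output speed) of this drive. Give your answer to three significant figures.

8.12

Each stage contributes driven/driver: belt 205/250 = 0.82, belt 13.3/3.3 = 4.0303, gear mesh 59/24 = 2.4583.
Overall: 0.82 × 4.0303 × 2.4583 = 8.1244.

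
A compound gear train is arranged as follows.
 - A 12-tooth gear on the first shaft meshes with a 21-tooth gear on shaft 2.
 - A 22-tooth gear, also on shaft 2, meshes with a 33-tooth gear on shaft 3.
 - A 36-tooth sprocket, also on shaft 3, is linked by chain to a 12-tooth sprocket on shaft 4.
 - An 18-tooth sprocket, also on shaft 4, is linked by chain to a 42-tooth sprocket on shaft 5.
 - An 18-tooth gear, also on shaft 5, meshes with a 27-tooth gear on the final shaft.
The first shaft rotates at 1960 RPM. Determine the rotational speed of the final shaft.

640 RPM

the first shaft → shaft 2 (gear mesh, 21/12): 1960 ÷ 1.75 = 1120 RPM
shaft 2 → shaft 3 (gear mesh, 33/22): 1120 ÷ 1.5 = 746.67 RPM
shaft 3 → shaft 4 (chain, 12/36): 746.67 ÷ 0.33333 = 2240 RPM
shaft 4 → shaft 5 (chain, 42/18): 2240 ÷ 2.3333 = 960 RPM
shaft 5 → the final shaft (gear mesh, 27/18): 960 ÷ 1.5 = 640 RPM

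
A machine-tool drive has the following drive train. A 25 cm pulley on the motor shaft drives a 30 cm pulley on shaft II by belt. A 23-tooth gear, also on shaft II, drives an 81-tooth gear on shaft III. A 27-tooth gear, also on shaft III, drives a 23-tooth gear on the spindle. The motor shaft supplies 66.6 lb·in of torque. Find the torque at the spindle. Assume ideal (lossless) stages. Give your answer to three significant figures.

240 lb·in

After the belt (30/25): 66.6 × 1.2 = 79.92 lb·in
After the gear mesh (81/23): 79.92 × 3.5217 = 281.46 lb·in
After the gear mesh (23/27): 281.46 × 0.85185 = 239.76 lb·in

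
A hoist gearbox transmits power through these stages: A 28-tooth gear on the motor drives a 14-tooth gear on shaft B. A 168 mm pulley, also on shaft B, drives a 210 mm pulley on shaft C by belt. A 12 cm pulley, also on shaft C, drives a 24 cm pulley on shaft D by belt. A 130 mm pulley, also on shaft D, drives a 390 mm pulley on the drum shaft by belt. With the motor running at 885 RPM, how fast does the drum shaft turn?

236 RPM

gear mesh 14/28 = 0.5 → 885/0.5 = 1770 RPM
belt 210/168 = 1.25 → 1770/1.25 = 1416 RPM
belt 24/12 = 2 → 1416/2 = 708 RPM
belt 390/130 = 3 → 708/3 = 236 RPM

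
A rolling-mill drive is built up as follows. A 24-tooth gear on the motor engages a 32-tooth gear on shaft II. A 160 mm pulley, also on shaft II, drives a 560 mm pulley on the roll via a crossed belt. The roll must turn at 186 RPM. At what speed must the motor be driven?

868 RPM

Overall ratio R = 1.3333 × 3.5 = 4.6667.
Required input speed = output speed × R = 186 × 4.6667 = 868 RPM.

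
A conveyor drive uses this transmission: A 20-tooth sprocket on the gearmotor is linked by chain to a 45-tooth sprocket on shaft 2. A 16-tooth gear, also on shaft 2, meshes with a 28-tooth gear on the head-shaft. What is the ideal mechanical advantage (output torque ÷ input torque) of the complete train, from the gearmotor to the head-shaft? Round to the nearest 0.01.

3.94

Each stage contributes driven/driver: chain 45/20 = 2.25, gear mesh 28/16 = 1.75.
Overall: 2.25 × 1.75 = 3.9375.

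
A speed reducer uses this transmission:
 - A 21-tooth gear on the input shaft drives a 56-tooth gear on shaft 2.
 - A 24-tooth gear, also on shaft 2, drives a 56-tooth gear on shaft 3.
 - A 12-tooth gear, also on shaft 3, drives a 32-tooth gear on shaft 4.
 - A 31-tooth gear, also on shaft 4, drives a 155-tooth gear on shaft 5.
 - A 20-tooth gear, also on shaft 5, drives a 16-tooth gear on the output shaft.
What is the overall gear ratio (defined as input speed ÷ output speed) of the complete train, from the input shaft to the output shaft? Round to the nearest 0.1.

66.4

Each stage contributes driven/driver: gear mesh 56/21 = 2.6667, gear mesh 56/24 = 2.3333, gear mesh 32/12 = 2.6667, gear mesh 155/31 = 5, gear mesh 16/20 = 0.8.
Overall: 2.6667 × 2.3333 × 2.6667 × 5 × 0.8 = 66.37.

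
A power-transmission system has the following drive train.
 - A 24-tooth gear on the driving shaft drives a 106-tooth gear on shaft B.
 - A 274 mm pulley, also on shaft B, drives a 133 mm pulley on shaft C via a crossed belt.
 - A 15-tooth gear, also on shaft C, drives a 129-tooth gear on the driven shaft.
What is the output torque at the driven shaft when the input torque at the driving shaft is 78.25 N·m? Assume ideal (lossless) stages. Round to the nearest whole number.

Gear mesh: ratio = 106/24 = 4.4167; torque at shaft B = 78.25 × 4.4167 = 345.6 N·m.
Belt: ratio = 133/274 = 0.4854; torque at shaft C = 345.6 × 0.4854 = 167.76 N·m.
Gear mesh: ratio = 129/15 = 8.6; torque at the driven shaft = 167.76 × 8.6 = 1442.7 N·m.

1443 N·m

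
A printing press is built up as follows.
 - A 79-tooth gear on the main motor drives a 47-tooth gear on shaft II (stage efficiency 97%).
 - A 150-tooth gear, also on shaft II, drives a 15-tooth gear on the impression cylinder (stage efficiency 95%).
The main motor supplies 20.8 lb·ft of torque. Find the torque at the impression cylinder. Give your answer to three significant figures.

gear mesh 47/79 = 0.59494 → τ = 20.8·0.59494·0.97 = 12.003 lb·ft
gear mesh 15/150 = 0.1 → τ = 12.003·0.1·0.95 = 1.1403 lb·ft

1.14 lb·ft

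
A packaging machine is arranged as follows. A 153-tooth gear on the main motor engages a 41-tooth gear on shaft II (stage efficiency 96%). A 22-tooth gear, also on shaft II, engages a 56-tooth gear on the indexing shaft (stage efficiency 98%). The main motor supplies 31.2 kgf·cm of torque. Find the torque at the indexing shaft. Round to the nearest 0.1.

20.0 kgf·cm

After the gear mesh (41/153): 31.2 × 0.26797 × 0.96 = 8.0264 kgf·cm
After the gear mesh (56/22): 8.0264 × 2.5455 × 0.98 = 20.022 kgf·cm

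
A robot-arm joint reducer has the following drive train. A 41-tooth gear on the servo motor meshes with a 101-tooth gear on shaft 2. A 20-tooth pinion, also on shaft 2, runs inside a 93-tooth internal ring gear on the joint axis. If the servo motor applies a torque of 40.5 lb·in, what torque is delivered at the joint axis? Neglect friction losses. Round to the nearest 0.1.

Gear mesh: ratio = 101/41 = 2.4634; torque at shaft 2 = 40.5 × 2.4634 = 99.768 lb·in.
Internal gear: ratio = 93/20 = 4.65; torque at the joint axis = 99.768 × 4.65 = 463.92 lb·in.

463.9 lb·in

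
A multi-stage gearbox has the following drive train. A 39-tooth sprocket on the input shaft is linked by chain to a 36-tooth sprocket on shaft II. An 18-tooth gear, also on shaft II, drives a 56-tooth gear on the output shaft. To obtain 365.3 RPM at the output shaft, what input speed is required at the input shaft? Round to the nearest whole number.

Overall ratio R = 0.92308 × 3.1111 = 2.8718.
Required input speed = output speed × R = 365.3 × 2.8718 = 1049.1 RPM.

1049 RPM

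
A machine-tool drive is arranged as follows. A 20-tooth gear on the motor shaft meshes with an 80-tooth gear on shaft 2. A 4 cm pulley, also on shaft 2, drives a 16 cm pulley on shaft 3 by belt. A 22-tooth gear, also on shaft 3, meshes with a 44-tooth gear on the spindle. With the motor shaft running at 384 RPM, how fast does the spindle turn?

12 RPM

gear mesh 80/20 = 4 → 384/4 = 96 RPM
belt 16/4 = 4 → 96/4 = 24 RPM
gear mesh 44/22 = 2 → 24/2 = 12 RPM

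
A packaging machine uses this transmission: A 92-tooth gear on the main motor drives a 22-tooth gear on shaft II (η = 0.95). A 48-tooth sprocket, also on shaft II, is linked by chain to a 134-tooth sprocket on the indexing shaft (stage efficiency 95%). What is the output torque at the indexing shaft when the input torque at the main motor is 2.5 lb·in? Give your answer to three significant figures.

gear mesh 22/92 = 0.23913 → τ = 2.5·0.23913·0.95 = 0.56793 lb·in
chain 134/48 = 2.7917 → τ = 0.56793·2.7917·0.95 = 1.5062 lb·in

1.51 lb·in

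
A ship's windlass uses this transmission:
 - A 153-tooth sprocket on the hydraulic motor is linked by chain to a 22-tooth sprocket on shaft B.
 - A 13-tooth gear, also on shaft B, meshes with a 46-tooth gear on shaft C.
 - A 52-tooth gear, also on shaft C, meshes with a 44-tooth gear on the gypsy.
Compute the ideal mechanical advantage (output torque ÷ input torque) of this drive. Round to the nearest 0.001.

0.431

Each stage contributes driven/driver: chain 22/153 = 0.14379, gear mesh 46/13 = 3.5385, gear mesh 44/52 = 0.84615.
Overall: 0.14379 × 3.5385 × 0.84615 = 0.43052.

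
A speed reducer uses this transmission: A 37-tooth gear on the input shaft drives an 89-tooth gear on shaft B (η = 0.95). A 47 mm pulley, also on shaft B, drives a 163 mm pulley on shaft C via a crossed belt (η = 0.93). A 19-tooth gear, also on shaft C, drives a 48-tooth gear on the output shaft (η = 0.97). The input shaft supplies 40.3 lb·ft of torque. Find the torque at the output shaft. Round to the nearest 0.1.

727.9 lb·ft

After the gear mesh (89/37): 40.3 × 2.4054 × 0.95 = 92.091 lb·ft
After the belt (163/47): 92.091 × 3.4681 × 0.93 = 297.02 lb·ft
After the gear mesh (48/19): 297.02 × 2.5263 × 0.97 = 727.86 lb·ft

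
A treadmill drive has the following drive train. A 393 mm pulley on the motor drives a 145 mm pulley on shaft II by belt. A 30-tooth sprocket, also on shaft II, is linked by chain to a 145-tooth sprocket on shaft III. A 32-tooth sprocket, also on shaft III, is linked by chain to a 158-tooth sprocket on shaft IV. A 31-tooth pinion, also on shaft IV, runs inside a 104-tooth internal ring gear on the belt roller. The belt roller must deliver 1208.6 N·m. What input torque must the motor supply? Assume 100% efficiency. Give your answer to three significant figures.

40.9 N·m

Overall ratio R = 0.36896 × 4.8333 × 4.9375 × 3.3548 = 29.539.
Input torque = output torque / R = 1208.6 / 29.539 = 40.915 N·m.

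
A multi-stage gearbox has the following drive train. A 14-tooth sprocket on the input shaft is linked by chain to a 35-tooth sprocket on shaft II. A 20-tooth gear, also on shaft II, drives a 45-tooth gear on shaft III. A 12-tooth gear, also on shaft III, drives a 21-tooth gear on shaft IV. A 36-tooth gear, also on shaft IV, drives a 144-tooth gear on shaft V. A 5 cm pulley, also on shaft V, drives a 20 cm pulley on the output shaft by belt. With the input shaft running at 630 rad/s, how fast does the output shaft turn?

4 rad/s

Chain: ratio = 35/14 = 2.5, so shaft II turns at 630 / 2.5 = 252 rad/s.
Gear mesh: ratio = 45/20 = 2.25, so shaft III turns at 252 / 2.25 = 112 rad/s.
Gear mesh: ratio = 21/12 = 1.75, so shaft IV turns at 112 / 1.75 = 64 rad/s.
Gear mesh: ratio = 144/36 = 4, so shaft V turns at 64 / 4 = 16 rad/s.
Belt: ratio = 20/5 = 4, so the output shaft turns at 16 / 4 = 4 rad/s.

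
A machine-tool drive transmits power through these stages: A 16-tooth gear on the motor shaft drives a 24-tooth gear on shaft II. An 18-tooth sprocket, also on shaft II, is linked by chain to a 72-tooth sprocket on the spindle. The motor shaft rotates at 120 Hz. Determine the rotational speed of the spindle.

Gear mesh: ratio = 24/16 = 1.5, so shaft II turns at 120 / 1.5 = 80 Hz.
Chain: ratio = 72/18 = 4, so the spindle turns at 80 / 4 = 20 Hz.

20 Hz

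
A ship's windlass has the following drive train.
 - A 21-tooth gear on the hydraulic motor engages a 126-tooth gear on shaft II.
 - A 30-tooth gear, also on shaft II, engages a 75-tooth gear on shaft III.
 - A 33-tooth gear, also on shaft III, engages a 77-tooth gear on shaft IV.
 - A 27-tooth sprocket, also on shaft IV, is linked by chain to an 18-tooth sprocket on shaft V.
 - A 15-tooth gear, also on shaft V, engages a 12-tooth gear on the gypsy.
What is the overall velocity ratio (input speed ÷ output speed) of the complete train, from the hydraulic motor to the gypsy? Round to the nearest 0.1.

18.7

Each stage contributes driven/driver: gear mesh 126/21 = 6, gear mesh 75/30 = 2.5, gear mesh 77/33 = 2.3333, chain 18/27 = 0.66667, gear mesh 12/15 = 0.8.
Overall: 6 × 2.5 × 2.3333 × 0.66667 × 0.8 = 18.667.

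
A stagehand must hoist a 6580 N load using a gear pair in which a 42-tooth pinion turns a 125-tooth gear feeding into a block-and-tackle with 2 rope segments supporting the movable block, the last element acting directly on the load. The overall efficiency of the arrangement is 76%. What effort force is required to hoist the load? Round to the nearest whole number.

1455 N

Gear pair MA = 125/42 = 2.9762.
Block-and-tackle MA = number of supporting rope parts = 2.
Combined ideal MA = 2.9762 × 2 = 5.9524.
Actual MA = 5.9524 × 0.76 = 4.5238.
Effort = load / actual MA = 6580 / 4.5238 = 1454.5 N.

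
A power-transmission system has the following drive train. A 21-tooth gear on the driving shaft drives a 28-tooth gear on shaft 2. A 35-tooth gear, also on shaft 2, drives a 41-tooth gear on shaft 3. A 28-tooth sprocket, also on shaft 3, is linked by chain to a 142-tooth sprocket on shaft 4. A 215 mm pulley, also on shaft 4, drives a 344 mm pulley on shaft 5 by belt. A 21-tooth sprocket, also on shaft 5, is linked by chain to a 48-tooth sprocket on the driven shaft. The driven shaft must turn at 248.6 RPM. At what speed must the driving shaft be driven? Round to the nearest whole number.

Overall ratio R = 1.3333 × 1.1714 × 5.0714 × 1.6 × 2.2857 = 28.969.
Required input speed = output speed × R = 248.6 × 28.969 = 7201.6 RPM.

7202 RPM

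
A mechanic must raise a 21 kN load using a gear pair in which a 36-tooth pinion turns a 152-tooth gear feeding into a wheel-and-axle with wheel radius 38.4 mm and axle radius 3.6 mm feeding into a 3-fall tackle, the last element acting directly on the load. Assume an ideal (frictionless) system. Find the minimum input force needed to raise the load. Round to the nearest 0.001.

0.155 kN

Gear pair MA = 152/36 = 4.2222.
Wheel-and-axle MA = R/r = 38.4/3.6 = 10.667.
Block-and-tackle MA = number of supporting rope parts = 3.
Combined ideal MA = 4.2222 × 10.667 × 3 = 135.11.
Effort = load / MA = 21 / 135.11 = 0.15543 kN.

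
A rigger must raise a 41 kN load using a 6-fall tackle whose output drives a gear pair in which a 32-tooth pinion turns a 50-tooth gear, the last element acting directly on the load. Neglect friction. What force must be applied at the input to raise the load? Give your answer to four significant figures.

4.373 kN

Block-and-tackle MA = number of supporting rope parts = 6.
Gear pair MA = 50/32 = 1.5625.
Combined ideal MA = 6 × 1.5625 = 9.375.
Effort = load / MA = 41 / 9.375 = 4.3733 kN.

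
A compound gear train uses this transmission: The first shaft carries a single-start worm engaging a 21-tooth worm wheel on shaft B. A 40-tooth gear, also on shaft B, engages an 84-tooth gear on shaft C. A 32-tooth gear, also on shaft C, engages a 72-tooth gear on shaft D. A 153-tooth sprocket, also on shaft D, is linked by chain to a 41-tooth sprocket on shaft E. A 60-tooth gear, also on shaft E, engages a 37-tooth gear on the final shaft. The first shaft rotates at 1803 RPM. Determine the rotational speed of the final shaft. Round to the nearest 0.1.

Worm: ratio = 21/1 = 21, so shaft B turns at 1803 / 21 = 85.857 RPM.
Gear mesh: ratio = 84/40 = 2.1, so shaft C turns at 85.857 / 2.1 = 40.884 RPM.
Gear mesh: ratio = 72/32 = 2.25, so shaft D turns at 40.884 / 2.25 = 18.171 RPM.
Chain: ratio = 41/153 = 0.26797, so shaft E turns at 18.171 / 0.26797 = 67.808 RPM.
Gear mesh: ratio = 37/60 = 0.61667, so the final shaft turns at 67.808 / 0.61667 = 109.96 RPM.

110.0 RPM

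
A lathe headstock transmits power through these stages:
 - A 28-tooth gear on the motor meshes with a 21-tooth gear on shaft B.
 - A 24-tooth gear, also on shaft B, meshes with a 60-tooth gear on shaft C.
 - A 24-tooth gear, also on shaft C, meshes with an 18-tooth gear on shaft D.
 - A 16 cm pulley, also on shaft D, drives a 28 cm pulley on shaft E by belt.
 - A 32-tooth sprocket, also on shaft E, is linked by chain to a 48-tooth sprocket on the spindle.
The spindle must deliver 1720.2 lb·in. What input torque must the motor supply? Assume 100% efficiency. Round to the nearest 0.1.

Overall ratio R = 0.75 × 2.5 × 0.75 × 1.75 × 1.5 = 3.6914.
Input torque = output torque / R = 1720.2 / 3.6914 = 466 lb·in.

466.0 lb·in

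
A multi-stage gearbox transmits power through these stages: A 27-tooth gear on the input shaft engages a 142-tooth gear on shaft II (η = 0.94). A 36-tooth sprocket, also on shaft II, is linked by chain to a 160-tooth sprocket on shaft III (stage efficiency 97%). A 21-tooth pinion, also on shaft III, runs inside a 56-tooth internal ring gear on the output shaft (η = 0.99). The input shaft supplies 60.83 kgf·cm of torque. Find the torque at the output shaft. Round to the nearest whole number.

After the gear mesh (142/27): 60.83 × 5.2593 × 0.94 = 300.73 kgf·cm
After the chain (160/36): 300.73 × 4.4444 × 0.97 = 1296.5 kgf·cm
After the internal gear (56/21): 1296.5 × 2.6667 × 0.99 = 3422.7 kgf·cm

3423 kgf·cm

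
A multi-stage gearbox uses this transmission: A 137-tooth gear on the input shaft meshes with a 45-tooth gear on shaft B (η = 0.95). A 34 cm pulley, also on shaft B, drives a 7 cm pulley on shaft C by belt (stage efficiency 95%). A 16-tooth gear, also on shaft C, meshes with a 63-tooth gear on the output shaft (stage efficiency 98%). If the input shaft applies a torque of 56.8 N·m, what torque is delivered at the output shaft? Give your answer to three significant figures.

Gear mesh: ratio = 45/137 = 0.32847; torque at shaft B = 56.8 × 0.32847 × 0.95 = 17.724 N·m.
Belt: ratio = 7/34 = 0.20588; torque at shaft C = 17.724 × 0.20588 × 0.95 = 3.4666 N·m.
Gear mesh: ratio = 63/16 = 3.9375; torque at the output shaft = 3.4666 × 3.9375 × 0.98 = 13.377 N·m.

13.4 N·m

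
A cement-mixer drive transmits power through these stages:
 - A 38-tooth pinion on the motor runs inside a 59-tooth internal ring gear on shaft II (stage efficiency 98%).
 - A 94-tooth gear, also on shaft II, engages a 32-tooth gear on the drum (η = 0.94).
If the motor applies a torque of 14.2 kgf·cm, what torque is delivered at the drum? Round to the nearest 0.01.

6.91 kgf·cm

internal gear 59/38 = 1.5526 → τ = 14.2·1.5526·0.98 = 21.606 kgf·cm
gear mesh 32/94 = 0.34043 → τ = 21.606·0.34043·0.94 = 6.9141 kgf·cm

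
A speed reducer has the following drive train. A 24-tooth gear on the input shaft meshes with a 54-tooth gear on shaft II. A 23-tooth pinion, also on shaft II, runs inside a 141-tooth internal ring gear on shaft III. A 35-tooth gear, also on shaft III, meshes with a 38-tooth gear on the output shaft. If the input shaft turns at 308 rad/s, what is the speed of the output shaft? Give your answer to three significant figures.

the input shaft → shaft II (gear mesh, 54/24): 308 ÷ 2.25 = 136.89 rad/s
shaft II → shaft III (internal gear, 141/23): 136.89 ÷ 6.1304 = 22.329 rad/s
shaft III → the output shaft (gear mesh, 38/35): 22.329 ÷ 1.0857 = 20.567 rad/s

20.6 rad/s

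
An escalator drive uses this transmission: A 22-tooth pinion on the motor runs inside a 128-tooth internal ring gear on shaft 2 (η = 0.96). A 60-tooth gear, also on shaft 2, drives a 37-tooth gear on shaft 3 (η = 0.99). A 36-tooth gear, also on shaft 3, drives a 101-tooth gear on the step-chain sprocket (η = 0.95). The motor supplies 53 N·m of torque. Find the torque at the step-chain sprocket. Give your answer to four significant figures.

481.7 N·m

internal gear 128/22 = 5.8182 → τ = 53·5.8182·0.96 = 296.03 N·m
gear mesh 37/60 = 0.61667 → τ = 296.03·0.61667·0.99 = 180.73 N·m
gear mesh 101/36 = 2.8056 → τ = 180.73·2.8056·0.95 = 481.68 N·m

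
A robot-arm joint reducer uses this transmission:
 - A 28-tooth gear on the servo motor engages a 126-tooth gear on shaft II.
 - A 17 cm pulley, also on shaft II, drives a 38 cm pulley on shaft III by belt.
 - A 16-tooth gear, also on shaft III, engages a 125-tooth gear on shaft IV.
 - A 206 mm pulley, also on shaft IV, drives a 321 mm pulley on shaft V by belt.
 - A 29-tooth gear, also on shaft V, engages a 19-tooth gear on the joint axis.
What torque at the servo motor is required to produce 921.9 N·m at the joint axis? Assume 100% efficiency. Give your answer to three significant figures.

11.5 N·m

Overall ratio R = 4.5 × 2.2353 × 7.8125 × 1.5583 × 0.65517 = 80.229.
Input torque = output torque / R = 921.9 / 80.229 = 11.491 N·m.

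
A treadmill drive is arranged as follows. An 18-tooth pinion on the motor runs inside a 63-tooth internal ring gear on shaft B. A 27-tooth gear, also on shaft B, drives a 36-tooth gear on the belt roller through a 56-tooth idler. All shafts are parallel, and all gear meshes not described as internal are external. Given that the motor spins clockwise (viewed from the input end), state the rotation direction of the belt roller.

clockwise

the motor → shaft B: internal mesh, same direction → CW.
shaft B → the belt roller: driver → idler → driven is 2 external meshes, 2 reversals → CW.
2 reversals in total — an even number — so the belt roller turns the same way as the motor.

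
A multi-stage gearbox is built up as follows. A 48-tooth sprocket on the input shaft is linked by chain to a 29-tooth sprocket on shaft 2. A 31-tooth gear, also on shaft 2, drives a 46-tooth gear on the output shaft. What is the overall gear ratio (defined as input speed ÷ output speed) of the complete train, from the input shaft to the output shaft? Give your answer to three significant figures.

Each stage contributes driven/driver: chain 29/48 = 0.60417, gear mesh 46/31 = 1.4839.
Overall: 0.60417 × 1.4839 = 0.89651.

0.897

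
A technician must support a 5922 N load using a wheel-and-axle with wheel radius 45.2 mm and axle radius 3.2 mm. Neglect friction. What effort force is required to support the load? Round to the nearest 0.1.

Wheel-and-axle MA = R/r = 45.2/3.2 = 14.125.
Effort = load / MA = 5922 / 14.125 = 419.26 N.

419.3 N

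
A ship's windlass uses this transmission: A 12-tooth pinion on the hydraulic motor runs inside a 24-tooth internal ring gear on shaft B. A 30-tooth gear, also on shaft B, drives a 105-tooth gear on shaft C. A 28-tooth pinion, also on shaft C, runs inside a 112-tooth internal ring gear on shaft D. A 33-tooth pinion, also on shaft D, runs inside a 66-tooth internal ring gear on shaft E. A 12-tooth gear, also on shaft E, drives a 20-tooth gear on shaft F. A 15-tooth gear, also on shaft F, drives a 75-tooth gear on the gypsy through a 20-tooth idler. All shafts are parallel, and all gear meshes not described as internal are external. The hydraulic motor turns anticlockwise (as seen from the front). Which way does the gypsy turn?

anticlockwise

the hydraulic motor → shaft B: internal mesh, same direction → CCW.
shaft B → shaft C: external mesh, 1 reversal → CW.
shaft C → shaft D: internal mesh, same direction → CW.
shaft D → shaft E: internal mesh, same direction → CW.
shaft E → shaft F: external mesh, 1 reversal → CCW.
shaft F → the gypsy: driver → idler → driven is 2 external meshes, 2 reversals → CCW.
4 reversals in total — an even number — so the gypsy turns the same way as the hydraulic motor.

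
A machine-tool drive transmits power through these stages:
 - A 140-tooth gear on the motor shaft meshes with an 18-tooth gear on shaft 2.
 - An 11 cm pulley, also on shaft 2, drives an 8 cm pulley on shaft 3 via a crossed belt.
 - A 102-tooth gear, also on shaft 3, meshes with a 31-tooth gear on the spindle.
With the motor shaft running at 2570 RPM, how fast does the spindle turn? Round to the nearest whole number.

90434 RPM

gear mesh 18/140 = 0.12857 → 2570/0.12857 = 19989 RPM
belt 8/11 = 0.72727 → 19989/0.72727 = 27485 RPM
gear mesh 31/102 = 0.30392 → 27485/0.30392 = 90434 RPM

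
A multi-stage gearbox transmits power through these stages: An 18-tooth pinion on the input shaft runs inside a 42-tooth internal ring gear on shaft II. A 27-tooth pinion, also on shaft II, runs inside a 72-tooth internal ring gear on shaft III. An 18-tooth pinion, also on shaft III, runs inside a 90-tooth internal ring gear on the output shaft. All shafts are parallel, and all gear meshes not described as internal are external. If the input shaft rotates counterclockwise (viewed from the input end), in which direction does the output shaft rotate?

the input shaft → shaft II: internal mesh, same direction → CCW.
shaft II → shaft III: internal mesh, same direction → CCW.
shaft III → the output shaft: internal mesh, same direction → CCW.
0 reversals in total — an even number — so the output shaft turns the same way as the input shaft.

counterclockwise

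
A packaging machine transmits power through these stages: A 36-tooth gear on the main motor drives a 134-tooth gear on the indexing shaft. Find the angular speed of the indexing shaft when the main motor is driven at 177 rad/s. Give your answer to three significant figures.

gear mesh 134/36 = 3.7222 → 177/3.7222 = 47.552 rad/s

47.6 rad/s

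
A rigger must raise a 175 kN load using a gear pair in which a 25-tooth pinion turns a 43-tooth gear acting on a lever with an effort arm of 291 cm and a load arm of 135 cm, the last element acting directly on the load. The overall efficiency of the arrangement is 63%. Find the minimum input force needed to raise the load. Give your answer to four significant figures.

74.92 kN

Gear pair MA = 43/25 = 1.72.
Lever MA = effort arm / load arm = 291/135 = 2.1556.
Combined ideal MA = 1.72 × 2.1556 = 3.7076.
Actual MA = 3.7076 × 0.63 = 2.3358.
Effort = load / actual MA = 175 / 2.3358 = 74.922 kN.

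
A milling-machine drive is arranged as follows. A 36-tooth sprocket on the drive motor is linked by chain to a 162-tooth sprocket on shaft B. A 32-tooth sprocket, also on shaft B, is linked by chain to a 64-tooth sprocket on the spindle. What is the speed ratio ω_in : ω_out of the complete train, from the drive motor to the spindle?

9

Each stage contributes driven/driver: chain 162/36 = 4.5, chain 64/32 = 2.
Overall: 4.5 × 2 = 9.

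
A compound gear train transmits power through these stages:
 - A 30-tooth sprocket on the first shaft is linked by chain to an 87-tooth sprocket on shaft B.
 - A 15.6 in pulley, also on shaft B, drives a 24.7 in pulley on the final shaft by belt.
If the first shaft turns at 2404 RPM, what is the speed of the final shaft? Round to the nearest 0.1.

523.6 RPM

Chain: ratio = 87/30 = 2.9, so shaft B turns at 2404 / 2.9 = 828.97 RPM.
Belt: ratio = 24.7/15.6 = 1.5833, so the final shaft turns at 828.97 / 1.5833 = 523.56 RPM.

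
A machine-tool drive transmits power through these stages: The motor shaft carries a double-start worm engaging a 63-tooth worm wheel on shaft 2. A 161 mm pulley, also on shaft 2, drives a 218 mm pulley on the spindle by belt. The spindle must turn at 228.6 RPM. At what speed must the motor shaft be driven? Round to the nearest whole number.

Overall ratio R = 31.5 × 1.354 = 42.652.
Required input speed = output speed × R = 228.6 × 42.652 = 9750.3 RPM.

9750 RPM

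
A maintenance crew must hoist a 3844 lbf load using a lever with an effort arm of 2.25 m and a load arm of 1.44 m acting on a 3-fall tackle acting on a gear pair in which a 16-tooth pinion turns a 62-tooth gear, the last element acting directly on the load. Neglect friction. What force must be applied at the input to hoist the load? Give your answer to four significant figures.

Lever MA = effort arm / load arm = 2.25/1.44 = 1.5625.
Block-and-tackle MA = number of supporting rope parts = 3.
Gear pair MA = 62/16 = 3.875.
Combined ideal MA = 1.5625 × 3 × 3.875 = 18.164.
Effort = load / MA = 3844 / 18.164 = 211.63 lbf.

211.6 lbf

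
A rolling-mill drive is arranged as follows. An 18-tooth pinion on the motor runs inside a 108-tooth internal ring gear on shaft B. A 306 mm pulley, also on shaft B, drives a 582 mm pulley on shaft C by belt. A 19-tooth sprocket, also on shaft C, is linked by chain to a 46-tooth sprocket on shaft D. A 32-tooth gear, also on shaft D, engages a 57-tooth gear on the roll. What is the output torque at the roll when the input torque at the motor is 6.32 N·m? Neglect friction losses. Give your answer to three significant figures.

311 N·m

Internal gear: ratio = 108/18 = 6; torque at shaft B = 6.32 × 6 = 37.92 N·m.
Belt: ratio = 582/306 = 1.902; torque at shaft C = 37.92 × 1.902 = 72.122 N·m.
Chain: ratio = 46/19 = 2.4211; torque at shaft D = 72.122 × 2.4211 = 174.61 N·m.
Gear mesh: ratio = 57/32 = 1.7812; torque at the roll = 174.61 × 1.7812 = 311.03 N·m.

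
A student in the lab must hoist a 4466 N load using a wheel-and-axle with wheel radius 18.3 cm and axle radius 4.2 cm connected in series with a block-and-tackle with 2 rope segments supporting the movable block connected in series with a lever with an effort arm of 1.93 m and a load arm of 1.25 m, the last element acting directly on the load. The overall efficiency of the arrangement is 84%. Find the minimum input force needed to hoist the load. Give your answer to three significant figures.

395 N

Wheel-and-axle MA = R/r = 18.3/4.2 = 4.3571.
Block-and-tackle MA = number of supporting rope parts = 2.
Lever MA = effort arm / load arm = 1.93/1.25 = 1.544.
Combined ideal MA = 4.3571 × 2 × 1.544 = 13.455.
Actual MA = 13.455 × 0.84 = 11.302.
Effort = load / actual MA = 4466 / 11.302 = 395.15 N.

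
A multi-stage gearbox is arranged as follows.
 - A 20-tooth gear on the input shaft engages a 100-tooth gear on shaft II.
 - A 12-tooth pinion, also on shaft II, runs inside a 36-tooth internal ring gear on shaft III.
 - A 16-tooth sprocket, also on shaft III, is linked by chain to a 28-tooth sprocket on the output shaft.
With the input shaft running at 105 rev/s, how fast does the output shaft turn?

4 rev/s

gear mesh 100/20 = 5 → 105/5 = 21 rev/s
internal gear 36/12 = 3 → 21/3 = 7 rev/s
chain 28/16 = 1.75 → 7/1.75 = 4 rev/s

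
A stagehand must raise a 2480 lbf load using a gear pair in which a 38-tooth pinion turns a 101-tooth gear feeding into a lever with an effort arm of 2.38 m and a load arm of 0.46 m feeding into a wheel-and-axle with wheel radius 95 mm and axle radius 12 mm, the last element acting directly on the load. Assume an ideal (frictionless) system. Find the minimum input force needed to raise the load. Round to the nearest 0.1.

Gear pair MA = 101/38 = 2.6579.
Lever MA = effort arm / load arm = 2.38/0.46 = 5.1739.
Wheel-and-axle MA = R/r = 95/12 = 7.9167.
Combined ideal MA = 2.6579 × 5.1739 × 7.9167 = 108.87.
Effort = load / MA = 2480 / 108.87 = 22.78 lbf.

22.8 lbf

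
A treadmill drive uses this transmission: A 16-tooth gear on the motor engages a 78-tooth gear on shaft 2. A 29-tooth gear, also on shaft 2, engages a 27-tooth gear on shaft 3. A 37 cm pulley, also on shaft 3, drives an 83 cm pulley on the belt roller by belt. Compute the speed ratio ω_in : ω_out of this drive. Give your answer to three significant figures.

10.2

Each stage contributes driven/driver: gear mesh 78/16 = 4.875, gear mesh 27/29 = 0.93103, belt 83/37 = 2.2432.
Overall: 4.875 × 0.93103 × 2.2432 = 10.182.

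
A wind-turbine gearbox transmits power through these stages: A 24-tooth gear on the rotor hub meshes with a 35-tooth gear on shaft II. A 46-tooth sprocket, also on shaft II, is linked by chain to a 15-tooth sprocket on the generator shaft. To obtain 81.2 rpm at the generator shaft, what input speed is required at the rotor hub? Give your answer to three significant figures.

38.6 rpm

Overall ratio R = 1.4583 × 0.32609 = 0.47554.
Required input speed = output speed × R = 81.2 × 0.47554 = 38.614 rpm.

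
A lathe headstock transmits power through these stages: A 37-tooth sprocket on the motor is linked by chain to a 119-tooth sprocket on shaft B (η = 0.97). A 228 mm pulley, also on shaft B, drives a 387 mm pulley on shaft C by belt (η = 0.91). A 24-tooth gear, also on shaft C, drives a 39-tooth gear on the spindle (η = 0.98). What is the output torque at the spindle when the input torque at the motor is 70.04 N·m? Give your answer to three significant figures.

537 N·m

Chain: ratio = 119/37 = 3.2162; torque at shaft B = 70.04 × 3.2162 × 0.97 = 218.51 N·m.
Belt: ratio = 387/228 = 1.6974; torque at shaft C = 218.51 × 1.6974 × 0.91 = 337.51 N·m.
Gear mesh: ratio = 39/24 = 1.625; torque at the spindle = 337.51 × 1.625 × 0.98 = 537.48 N·m.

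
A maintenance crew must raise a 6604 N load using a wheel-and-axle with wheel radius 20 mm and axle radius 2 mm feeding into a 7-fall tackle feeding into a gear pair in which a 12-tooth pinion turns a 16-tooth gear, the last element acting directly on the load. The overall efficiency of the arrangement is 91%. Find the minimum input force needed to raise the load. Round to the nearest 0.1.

77.8 N

Wheel-and-axle MA = R/r = 20/2 = 10.
Block-and-tackle MA = number of supporting rope parts = 7.
Gear pair MA = 16/12 = 1.3333.
Combined ideal MA = 10 × 7 × 1.3333 = 93.333.
Actual MA = 93.333 × 0.91 = 84.933.
Effort = load / actual MA = 6604 / 84.933 = 77.755 N.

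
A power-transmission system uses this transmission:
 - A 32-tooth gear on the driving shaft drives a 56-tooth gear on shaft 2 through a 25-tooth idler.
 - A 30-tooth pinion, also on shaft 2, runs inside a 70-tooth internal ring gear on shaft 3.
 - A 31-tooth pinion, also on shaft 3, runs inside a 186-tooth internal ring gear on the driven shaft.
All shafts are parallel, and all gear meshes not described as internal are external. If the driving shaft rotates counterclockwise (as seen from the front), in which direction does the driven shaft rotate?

counterclockwise

the driving shaft → shaft 2: driver → idler → driven is 2 external meshes, 2 reversals → CCW.
shaft 2 → shaft 3: internal mesh, same direction → CCW.
shaft 3 → the driven shaft: internal mesh, same direction → CCW.
2 reversals in total — an even number — so the driven shaft turns the same way as the driving shaft.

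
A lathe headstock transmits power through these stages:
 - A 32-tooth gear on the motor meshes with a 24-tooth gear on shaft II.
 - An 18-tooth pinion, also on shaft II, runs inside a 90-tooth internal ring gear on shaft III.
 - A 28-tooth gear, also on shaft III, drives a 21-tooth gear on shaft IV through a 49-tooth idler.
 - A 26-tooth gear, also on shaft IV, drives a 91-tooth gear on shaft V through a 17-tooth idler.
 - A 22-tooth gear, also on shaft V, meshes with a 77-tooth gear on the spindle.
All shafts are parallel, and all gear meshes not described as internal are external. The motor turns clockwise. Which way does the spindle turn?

clockwise

the motor → shaft II: external mesh, 1 reversal → CCW.
shaft II → shaft III: internal mesh, same direction → CCW.
shaft III → shaft IV: driver → idler → driven is 2 external meshes, 2 reversals → CCW.
shaft IV → shaft V: driver → idler → driven is 2 external meshes, 2 reversals → CCW.
shaft V → the spindle: external mesh, 1 reversal → CW.
6 reversals in total — an even number — so the spindle turns the same way as the motor.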